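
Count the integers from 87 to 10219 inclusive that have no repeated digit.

5195

The integers in [87, 10219] that have no repeated digit: 87, 89, 90, 91, 92, 93, …, 9875, 9876.
5195 qualify.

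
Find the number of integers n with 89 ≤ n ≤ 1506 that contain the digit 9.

The integers in [89, 1506] that contain the digit 9: 89, 90, 91, 92, 93, 94, …, 1498, 1499.
358 qualify.

358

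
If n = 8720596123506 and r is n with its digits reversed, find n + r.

14773813073784

Reverse of 8720596123506 is 6053216950278.
8720596123506 + 6053216950278 = 14773813073784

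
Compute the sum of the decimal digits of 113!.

113! = 22311927486598136465966070212187151182564399087952213171022161345724023063584214692821047352118139068425569179220877461124773845924561575264739138192463311667200000000000000000000000000
Sum of its 185 digits: 666.

666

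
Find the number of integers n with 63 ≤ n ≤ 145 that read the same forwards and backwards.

9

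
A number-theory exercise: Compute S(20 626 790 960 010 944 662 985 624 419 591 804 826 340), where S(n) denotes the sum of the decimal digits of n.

2+0+6+2+6+7+9+0+9+6+0+0+1+0+9+4+4+6+6+2+9+8+5+6+2+4+4+1+9+5+9+1+8+0+4+8+2+6+3+4+0 = 177

177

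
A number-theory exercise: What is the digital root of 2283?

6

2+2+8+3 = 15
1+5 = 6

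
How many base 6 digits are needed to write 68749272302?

14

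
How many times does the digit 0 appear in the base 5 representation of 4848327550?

4848327550 in base 5 is 34412132440200.
The digit 0 appears 3 times.

3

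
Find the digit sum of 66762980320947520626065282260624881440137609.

6+6+7+6+2+9+8+0+3+2+0+9+4+7+5+2+0+6+2+6+0+6+5+2+8+2+2+6+0+6+2+4+8+8+1+4+4+0+1+3+7+6+0+9 = 184

184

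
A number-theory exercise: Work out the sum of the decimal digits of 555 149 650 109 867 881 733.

101

5+5+5+1+4+9+6+5+0+1+0+9+8+6+7+8+8+1+7+3+3 = 101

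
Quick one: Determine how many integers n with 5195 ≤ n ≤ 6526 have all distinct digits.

The integers in [5195, 6526] that have all distinct digits: 5196, 5197, 5198, 5201, 5203, 5204, …, 6523, 6524.
693 qualify.

693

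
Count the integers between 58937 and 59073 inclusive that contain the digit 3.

26

The integers in [58937, 59073] that contain the digit 3: 58937, 58938, 58939, 58943, 58953, 58963, …, 59063, 59073.
26 qualify.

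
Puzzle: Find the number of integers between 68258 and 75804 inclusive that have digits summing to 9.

The integers in [68258, 75804] that have digits summing to 9: 70002, 70011, 70020, 70101, 70110, 70200, 71001, 71010, 71100, 72000.
10 qualify.

10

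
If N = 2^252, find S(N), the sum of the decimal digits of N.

2^252 = 7237005577332262213973186563042994240829374041602535252466099000494570602496
Sum of its 76 digits: 307.

307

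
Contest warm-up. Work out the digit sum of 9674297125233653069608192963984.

9+6+7+4+2+9+7+1+2+5+2+3+3+6+5+3+0+6+9+6+0+8+1+9+2+9+6+3+9+8+4 = 154

154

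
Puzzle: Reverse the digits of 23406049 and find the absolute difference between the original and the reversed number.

Reverse of 23406049 is 94060432.
|23406049 − 94060432| = 70654383

70654383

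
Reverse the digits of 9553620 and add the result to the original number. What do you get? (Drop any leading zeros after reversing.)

Reverse of 9553620 is 263559.
9553620 + 263559 = 9817179

9817179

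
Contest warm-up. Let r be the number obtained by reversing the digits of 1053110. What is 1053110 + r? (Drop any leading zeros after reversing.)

Reverse of 1053110 is 113501.
1053110 + 113501 = 1166611

1166611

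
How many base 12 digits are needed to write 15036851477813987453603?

21

15036851477813987453603 in base 12 is 3B0971B282B2A439416AB, which has 21 digits.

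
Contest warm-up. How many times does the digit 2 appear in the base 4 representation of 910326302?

5

910326302 in base 4 is 312100213220132.
The digit 2 appears 5 times.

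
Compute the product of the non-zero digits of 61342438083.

6×1×3×4×2×4×3×8×8×3 = 331776

331776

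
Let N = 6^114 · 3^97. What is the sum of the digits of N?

6^114 · 3^97 = 977246787704214913582250194172761147893021085685467318754371558387848538609152796185034406254561526072235469674729812354326703477096448
Sum of its 135 digits: 621.

621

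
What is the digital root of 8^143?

8

The digital root of n equals n mod 9 (or 9 when 9 | n), so we need 8^143 mod 9.
8^143 ≡ 8 (mod 9), so the digital root is 8.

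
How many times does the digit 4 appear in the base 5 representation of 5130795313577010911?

5130795313577010911 in base 5 is 321020012100404201203322121.
The digit 4 appears 2 times.

2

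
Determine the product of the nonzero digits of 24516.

2×4×5×1×6 = 240

240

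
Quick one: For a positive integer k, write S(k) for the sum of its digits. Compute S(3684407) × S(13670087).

S(3684407) = 3+6+8+4+4+0+7 = 32.
S(13670087) = 1+3+6+7+0+0+8+7 = 32.
32 · 32 = 1024.

1024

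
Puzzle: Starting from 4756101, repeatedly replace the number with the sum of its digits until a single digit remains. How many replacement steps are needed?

4756101 → 24 → 6 (2 steps)

2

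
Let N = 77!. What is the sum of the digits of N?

432

77! = 145183092028285869634070784086308284983740379224208358846781574688061991349156420080065207861248000000000000000000
Sum of its 114 digits: 432.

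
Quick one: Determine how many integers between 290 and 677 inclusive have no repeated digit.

278

The integers in [290, 677] that have no repeated digit: 290, 291, 293, 294, 295, 296, …, 674, 675.
278 qualify.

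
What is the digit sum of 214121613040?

2+1+4+1+2+1+6+1+3+0+4+0 = 25

25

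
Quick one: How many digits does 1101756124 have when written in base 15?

8

1101756124 in base 15 is 66AD13D4, which has 8 digits.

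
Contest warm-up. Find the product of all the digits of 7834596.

181440

7×8×3×4×5×9×6 = 181440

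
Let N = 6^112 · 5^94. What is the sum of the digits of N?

261

6^112 · 5^94 = 717993397440586275297290981903621252149623452073285231575040000000000000000000000000000000000000000000000000000000000000000000000000000000000000000000000
Sum of its 153 digits: 261.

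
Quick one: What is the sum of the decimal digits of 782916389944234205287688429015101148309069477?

206

7+8+2+9+1+6+3+8+9+9+4+4+2+3+4+2+0+5+2+8+7+6+8+8+4+2+9+0+1+5+1+0+1+1+4+8+3+0+9+0+6+9+4+7+7 = 206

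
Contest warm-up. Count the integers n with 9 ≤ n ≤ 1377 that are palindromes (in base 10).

104

The integers in [9, 1377] that are palindromes (in base 10): 9, 11, 22, 33, 44, 55, …, 1221, 1331.
104 qualify.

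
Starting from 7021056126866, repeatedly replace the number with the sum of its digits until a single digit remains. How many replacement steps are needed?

7021056126866 → 50 → 5 (2 steps)

2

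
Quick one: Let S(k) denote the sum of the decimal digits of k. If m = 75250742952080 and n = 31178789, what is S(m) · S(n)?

2464

S(75250742952080) = 7+5+2+5+0+7+4+2+9+5+2+0+8+0 = 56.
S(31178789) = 3+1+1+7+8+7+8+9 = 44.
56 · 44 = 2464.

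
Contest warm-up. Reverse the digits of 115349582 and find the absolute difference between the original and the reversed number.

170593929

Reverse of 115349582 is 285943511.
|115349582 − 285943511| = 170593929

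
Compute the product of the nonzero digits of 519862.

4320

5×1×9×8×6×2 = 4320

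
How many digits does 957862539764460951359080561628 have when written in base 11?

957862539764460951359080561628 in base 11 is 67077626965447350459977699342, which has 29 digits.

29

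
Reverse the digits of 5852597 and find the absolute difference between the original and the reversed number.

2099988

Reverse of 5852597 is 7952585.
|5852597 − 7952585| = 2099988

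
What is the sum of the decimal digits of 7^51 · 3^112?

378

7^51 · 3^112 = 3448105691162037026833934142053844008741941227242132041275431613247576990474485188740225354224663
Sum of its 97 digits: 378.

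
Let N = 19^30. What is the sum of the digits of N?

163

19^30 = 230466617897195215045509519405933293401
Sum of its 39 digits: 163.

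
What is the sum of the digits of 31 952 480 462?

44

3+1+9+5+2+4+8+0+4+6+2 = 44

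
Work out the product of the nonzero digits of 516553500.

5×1×6×5×5×3×5 = 11250

11250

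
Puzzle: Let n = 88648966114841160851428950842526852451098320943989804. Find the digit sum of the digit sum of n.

First digit sum: 251.
2+5+1 = 8.

8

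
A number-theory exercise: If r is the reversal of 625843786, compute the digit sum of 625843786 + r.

26

Reversal of 625843786 is 687348526; 625843786 + 687348526 = 1313192312.
Digit sum of 1313192312: 1+3+1+3+1+9+2+3+1+2 = 26.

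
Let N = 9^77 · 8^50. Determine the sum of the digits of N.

504

9^77 · 8^50 = 42773282139126841571686806354187014317264059358122056309450924673021055491940743522975844507632925945385405315815571456
Sum of its 119 digits: 504.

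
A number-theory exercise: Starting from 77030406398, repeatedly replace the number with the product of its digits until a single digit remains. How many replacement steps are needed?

1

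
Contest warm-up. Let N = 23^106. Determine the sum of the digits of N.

715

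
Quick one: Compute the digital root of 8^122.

The digital root of n equals n mod 9 (or 9 when 9 | n), so we need 8^122 mod 9.
8^122 ≡ 1 (mod 9), so the digital root is 1.

1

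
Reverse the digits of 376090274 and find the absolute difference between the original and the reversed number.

Reverse of 376090274 is 472090673.
|376090274 − 472090673| = 96000399

96000399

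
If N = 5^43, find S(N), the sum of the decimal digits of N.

5^43 = 1136868377216160297393798828125
Sum of its 31 digits: 149.

149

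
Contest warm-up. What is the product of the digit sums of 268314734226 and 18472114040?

1536

S(268314734226) = 2+6+8+3+1+4+7+3+4+2+2+6 = 48.
S(18472114040) = 1+8+4+7+2+1+1+4+0+4+0 = 32.
48 · 32 = 1536.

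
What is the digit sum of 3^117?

261

3^117 = 66555937033867822607895549241096482953017615834735226163
Sum of its 56 digits: 261.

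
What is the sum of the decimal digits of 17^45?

242

17^45 = 23453165165327788911665591944416226304630809183732482257
Sum of its 56 digits: 242.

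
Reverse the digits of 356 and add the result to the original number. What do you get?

1009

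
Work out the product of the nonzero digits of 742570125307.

7×4×2×5×7×1×2×5×3×7 = 411600

411600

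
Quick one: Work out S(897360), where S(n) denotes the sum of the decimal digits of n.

8+9+7+3+6+0 = 33

33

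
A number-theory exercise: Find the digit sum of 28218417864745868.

2+8+2+1+8+4+1+7+8+6+4+7+4+5+8+6+8 = 89

89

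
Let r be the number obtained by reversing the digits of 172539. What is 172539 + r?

Reverse of 172539 is 935271.
172539 + 935271 = 1107810

1107810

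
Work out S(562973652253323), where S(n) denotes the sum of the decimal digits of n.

63

5+6+2+9+7+3+6+5+2+2+5+3+3+2+3 = 63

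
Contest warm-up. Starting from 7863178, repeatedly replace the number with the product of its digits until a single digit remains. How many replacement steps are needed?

7863178 → 56448 → 3840 → 0 (3 steps)

3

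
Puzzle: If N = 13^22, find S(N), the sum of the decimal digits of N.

13^22 = 3211838877954855105157369
Sum of its 25 digits: 121.

121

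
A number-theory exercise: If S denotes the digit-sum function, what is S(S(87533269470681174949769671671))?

First digit sum: 153.
1+5+3 = 9.

9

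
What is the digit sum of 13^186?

946

13^186 = 1561217925417335689726103955425940734692730678418087606105494586586777324815140319407682431270547557585873208920482473076830845179510116750674103996481724527987222662740758329422665455475986922500127624489609
Sum of its 208 digits: 946.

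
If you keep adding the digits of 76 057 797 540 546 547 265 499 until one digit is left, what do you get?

6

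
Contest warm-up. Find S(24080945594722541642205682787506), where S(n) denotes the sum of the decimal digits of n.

2+4+0+8+0+9+4+5+5+9+4+7+2+2+5+4+1+6+4+2+2+0+5+6+8+2+7+8+7+5+0+6 = 139

139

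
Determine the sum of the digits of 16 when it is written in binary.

1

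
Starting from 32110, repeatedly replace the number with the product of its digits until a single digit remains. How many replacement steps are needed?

32110 → 0 (1 step)

1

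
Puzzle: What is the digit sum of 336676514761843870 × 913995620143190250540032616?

336676514761843870 × 913995620143190250540032616 = 307720859897399434803542813218868662099663920
Sum of its 45 digits: 222.

222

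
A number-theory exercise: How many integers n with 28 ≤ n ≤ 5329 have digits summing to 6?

80

The integers in [28, 5329] that have digits summing to 6: 33, 42, 51, 60, 105, 114, …, 5010, 5100.
80 qualify.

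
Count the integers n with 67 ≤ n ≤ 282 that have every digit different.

160

The integers in [67, 282] that have every digit different: 67, 68, 69, 70, 71, 72, …, 280, 281.
160 qualify.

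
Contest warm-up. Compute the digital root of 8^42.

1

The digital root of n equals n mod 9 (or 9 when 9 | n), so we need 8^42 mod 9.
8^42 ≡ 1 (mod 9), so the digital root is 1.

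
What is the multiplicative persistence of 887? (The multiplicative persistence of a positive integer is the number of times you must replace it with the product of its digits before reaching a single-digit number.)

4

887 → 448 → 128 → 16 → 6 (4 steps)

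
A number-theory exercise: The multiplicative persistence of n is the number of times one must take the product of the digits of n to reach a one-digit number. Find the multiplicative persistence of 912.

2

912 → 18 → 8 (2 steps)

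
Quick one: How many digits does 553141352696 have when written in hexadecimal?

553141352696 in base 16 is 80C9CB38F8, which has 10 digits.

10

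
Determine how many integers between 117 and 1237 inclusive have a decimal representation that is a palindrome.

91

The integers in [117, 1237] that have a decimal representation that is a palindrome: 121, 131, 141, 151, 161, 171, …, 1111, 1221.
91 qualify.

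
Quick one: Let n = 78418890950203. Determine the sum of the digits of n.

7+8+4+1+8+8+9+0+9+5+0+2+0+3 = 64

64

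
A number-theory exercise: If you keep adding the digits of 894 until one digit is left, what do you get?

3

8+9+4 = 21
2+1 = 3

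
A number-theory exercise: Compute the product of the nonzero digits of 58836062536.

5×8×8×3×6×6×2×5×3×6 = 6220800

6220800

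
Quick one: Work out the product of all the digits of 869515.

8×6×9×5×1×5 = 10800

10800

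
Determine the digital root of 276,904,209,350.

2

2+7+6+9+0+4+2+0+9+3+5+0 = 47
4+7 = 11
1+1 = 2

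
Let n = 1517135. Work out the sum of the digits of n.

1+5+1+7+1+3+5 = 23

23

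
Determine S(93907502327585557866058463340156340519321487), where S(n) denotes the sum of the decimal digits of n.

194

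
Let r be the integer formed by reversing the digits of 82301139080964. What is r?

46908093110328

Reversing 82301139080964 gives 46908093110328.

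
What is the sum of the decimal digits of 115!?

648

115! = 292509369349301569068815180481773552003419272043053514672100535242441942363589054622883930786268803187059211939585703515345785120071002251720730101703194015956992000000000000000000000000000
Sum of its 189 digits: 648.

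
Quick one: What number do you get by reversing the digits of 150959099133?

Reversing 150959099133 gives 331990959051.

331990959051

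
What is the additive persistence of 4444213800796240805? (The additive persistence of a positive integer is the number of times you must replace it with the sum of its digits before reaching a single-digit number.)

4444213800796240805 → 71 → 8 (2 steps)

2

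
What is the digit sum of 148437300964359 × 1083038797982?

96

148437300964359 × 1083038797982 = 160763356012131740783123538
Sum of its 27 digits: 96.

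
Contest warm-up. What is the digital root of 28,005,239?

2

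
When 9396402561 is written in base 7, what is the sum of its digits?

39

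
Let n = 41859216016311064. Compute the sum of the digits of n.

58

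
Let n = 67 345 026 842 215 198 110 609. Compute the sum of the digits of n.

6+7+3+4+5+0+2+6+8+4+2+2+1+5+1+9+8+1+1+0+6+0+9 = 90

90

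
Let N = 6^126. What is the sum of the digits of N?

6^126 = 111444219848545291112918149658401217019177846881717006276548100629318214534968256903948922840416256
Sum of its 99 digits: 423.

423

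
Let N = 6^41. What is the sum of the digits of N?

126

6^41 = 80204967233062404407033075859456
Sum of its 32 digits: 126.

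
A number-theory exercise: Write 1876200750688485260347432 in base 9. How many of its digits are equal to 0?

1876200750688485260347432 in base 9 is 25461840580428347120267177.
The digit 0 appears 3 times.

3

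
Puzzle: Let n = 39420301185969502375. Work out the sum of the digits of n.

3+9+4+2+0+3+0+1+1+8+5+9+6+9+5+0+2+3+7+5 = 82

82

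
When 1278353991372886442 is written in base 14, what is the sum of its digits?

79

1278353991372886442 in base 14 is 83084BD456716030.
Digit sum: 8+3+0+8+4+11+13+4+5+6+7+1+6+0+3+0 = 79.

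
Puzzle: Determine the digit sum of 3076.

3+0+7+6 = 16

16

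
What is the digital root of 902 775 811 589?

8

9+0+2+7+7+5+8+1+1+5+8+9 = 62
6+2 = 8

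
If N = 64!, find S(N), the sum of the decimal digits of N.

324

64! = 126886932185884164103433389335161480802865516174545192198801894375214704230400000000000000
Sum of its 90 digits: 324.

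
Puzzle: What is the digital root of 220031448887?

2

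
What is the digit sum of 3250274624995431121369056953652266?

3+2+5+0+2+7+4+6+2+4+9+9+5+4+3+1+1+2+1+3+6+9+0+5+6+9+5+3+6+5+2+2+6+6 = 143

143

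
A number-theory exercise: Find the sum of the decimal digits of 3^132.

3^132 = 955004950796825236893190701774414011919935138974343129836853841
Sum of its 63 digits: 288.

288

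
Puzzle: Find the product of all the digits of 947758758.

19756800

9×4×7×7×5×8×7×5×8 = 19756800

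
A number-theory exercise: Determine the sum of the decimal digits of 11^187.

11^187 = 550087941146439334316204497841175798328939179830838127347589379819631187574735001951394696339821000136058413795978064784728297876400245478160643333154142316600692268469821778289369943376953085971
Sum of its 195 digits: 920.

920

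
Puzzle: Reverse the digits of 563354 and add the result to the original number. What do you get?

1016719

Reverse of 563354 is 453365.
563354 + 453365 = 1016719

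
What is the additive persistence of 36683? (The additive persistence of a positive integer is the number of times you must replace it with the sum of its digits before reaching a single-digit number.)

36683 → 26 → 8 (2 steps)

2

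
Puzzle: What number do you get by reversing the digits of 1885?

Reversing 1885 gives 5881.

5881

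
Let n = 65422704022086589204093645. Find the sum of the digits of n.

103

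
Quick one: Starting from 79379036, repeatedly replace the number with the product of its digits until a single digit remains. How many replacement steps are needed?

1

79379036 → 0 (1 step)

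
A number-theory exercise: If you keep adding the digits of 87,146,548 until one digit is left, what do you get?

7

8+7+1+4+6+5+4+8 = 43
4+3 = 7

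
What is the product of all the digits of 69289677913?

6×9×2×8×9×6×7×7×9×1×3 = 61725888

61725888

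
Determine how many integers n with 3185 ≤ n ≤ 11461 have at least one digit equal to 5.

The integers in [3185, 11461] that have at least one digit equal to 5: 3185, 3195, 3205, 3215, 3225, 3235, …, 11458, 11459.
2952 qualify.

2952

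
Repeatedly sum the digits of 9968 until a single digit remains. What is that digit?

9+9+6+8 = 32
3+2 = 5
(Equivalently, 9968 mod 9 = 5.)

5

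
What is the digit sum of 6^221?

6^221 = 9363243866832676201379452282122235744346433424325156272608750615623679841205911676738968655424181105912601275968087328168856023782235345301598002432842285445244705734393856
Sum of its 172 digits: 738.

738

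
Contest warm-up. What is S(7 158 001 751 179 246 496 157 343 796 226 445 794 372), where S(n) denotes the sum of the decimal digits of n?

183

7+1+5+8+0+0+1+7+5+1+1+7+9+2+4+6+4+9+6+1+5+7+3+4+3+7+9+6+2+2+6+4+4+5+7+9+4+3+7+2 = 183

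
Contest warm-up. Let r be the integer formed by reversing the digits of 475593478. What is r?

Reversing 475593478 gives 874395574.

874395574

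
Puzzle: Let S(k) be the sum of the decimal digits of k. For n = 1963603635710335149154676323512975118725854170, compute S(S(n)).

First digit sum: 190.
1+9+0 = 10.

10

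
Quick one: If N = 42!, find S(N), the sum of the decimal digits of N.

189

42! = 1405006117752879898543142606244511569936384000000000
Sum of its 52 digits: 189.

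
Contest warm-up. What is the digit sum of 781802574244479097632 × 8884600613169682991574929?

189

781802574244479097632 × 8884600613169682991574929 = 6946003630510135602305737799146982900434468128
Sum of its 46 digits: 189.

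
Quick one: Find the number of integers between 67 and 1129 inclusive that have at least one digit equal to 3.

277

The integers in [67, 1129] that have at least one digit equal to 3: 73, 83, 93, 103, 113, 123, …, 1113, 1123.
277 qualify.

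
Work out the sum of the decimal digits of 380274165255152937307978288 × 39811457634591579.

204

380274165255152937307978288 × 39811457634591579 = 15139268819585198174234713742403567079636752
Sum of its 44 digits: 204.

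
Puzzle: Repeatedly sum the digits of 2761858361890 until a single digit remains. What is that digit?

1

2+7+6+1+8+5+8+3+6+1+8+9+0 = 64
6+4 = 10
1+0 = 1
(Equivalently, 2761858361890 mod 9 = 1.)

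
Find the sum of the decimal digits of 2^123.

2^123 = 10633823966279326983230456482242756608
Sum of its 38 digits: 170.

170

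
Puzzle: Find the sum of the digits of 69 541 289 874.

6+9+5+4+1+2+8+9+8+7+4 = 63

63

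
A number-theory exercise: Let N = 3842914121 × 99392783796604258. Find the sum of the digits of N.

3842914121 × 99392783796604258 = 381957932377470494916927218
Sum of its 27 digits: 137.

137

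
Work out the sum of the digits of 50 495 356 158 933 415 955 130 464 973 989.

5+0+4+9+5+3+5+6+1+5+8+9+3+3+4+1+5+9+5+5+1+3+0+4+6+4+9+7+3+9+8+9 = 158

158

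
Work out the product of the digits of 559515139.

151875

5×5×9×5×1×5×1×3×9 = 151875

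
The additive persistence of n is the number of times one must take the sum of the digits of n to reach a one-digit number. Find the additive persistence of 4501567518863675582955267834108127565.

4501567518863675582955267834108127565 → 176 → 14 → 5 (3 steps)

3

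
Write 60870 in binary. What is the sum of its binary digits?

10

60870 in base 2 is 1110110111000110.
Digit sum: 1+1+1+0+1+1+0+1+1+1+0+0+0+1+1+0 = 10.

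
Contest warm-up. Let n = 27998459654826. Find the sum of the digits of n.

2+7+9+9+8+4+5+9+6+5+4+8+2+6 = 84

84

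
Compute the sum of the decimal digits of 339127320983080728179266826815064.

3+3+9+1+2+7+3+2+0+9+8+3+0+8+0+7+2+8+1+7+9+2+6+6+8+2+6+8+1+5+0+6+4 = 146

146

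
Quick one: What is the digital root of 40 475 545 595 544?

3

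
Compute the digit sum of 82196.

8+2+1+9+6 = 26

26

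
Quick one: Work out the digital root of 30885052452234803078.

5

3+0+8+8+5+0+5+2+4+5+2+2+3+4+8+0+3+0+7+8 = 77
7+7 = 14
1+4 = 5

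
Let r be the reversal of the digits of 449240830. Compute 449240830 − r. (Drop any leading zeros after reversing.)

411197886

Reverse of 449240830 is 38042944.
449240830 − 38042944 = 411197886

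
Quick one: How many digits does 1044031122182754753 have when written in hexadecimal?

1044031122182754753 in base 16 is E7D24C62C27D1C1, which has 15 digits.

15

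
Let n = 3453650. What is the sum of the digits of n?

3+4+5+3+6+5+0 = 26

26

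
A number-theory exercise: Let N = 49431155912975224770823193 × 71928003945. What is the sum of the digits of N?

141

49431155912975224770823193 × 71928003945 = 3555484377514392044003032347001496385
Sum of its 37 digits: 141.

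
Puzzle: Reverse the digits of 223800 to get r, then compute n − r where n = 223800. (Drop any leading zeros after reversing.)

215478

Reverse of 223800 is 8322.
223800 − 8322 = 215478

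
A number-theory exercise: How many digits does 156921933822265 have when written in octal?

156921933822265 in base 8 is 4353407407674471, which has 16 digits.

16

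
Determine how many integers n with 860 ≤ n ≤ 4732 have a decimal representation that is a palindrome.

The integers in [860, 4732] that have a decimal representation that is a palindrome: 868, 878, 888, 898, 909, 919, …, 4554, 4664.
51 qualify.

51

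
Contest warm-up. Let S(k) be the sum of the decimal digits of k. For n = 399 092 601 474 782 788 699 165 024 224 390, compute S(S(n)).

12

First digit sum: 156.
1+5+6 = 12.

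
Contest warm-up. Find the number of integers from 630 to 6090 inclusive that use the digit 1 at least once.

The integers in [630, 6090] that use the digit 1 at least once: 631, 641, 651, 661, 671, 681, …, 6071, 6081.
2166 qualify.

2166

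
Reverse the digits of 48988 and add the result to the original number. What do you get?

Reverse of 48988 is 88984.
48988 + 88984 = 137972

137972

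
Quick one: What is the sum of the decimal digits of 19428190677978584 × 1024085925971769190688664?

19428190677978584 × 1024085925971769190688664 = 19896136640413792457514494916086403571776
Sum of its 41 digits: 192.

192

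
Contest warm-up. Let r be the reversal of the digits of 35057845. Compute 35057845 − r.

Reverse of 35057845 is 54875053.
35057845 − 54875053 = -19817208

-19817208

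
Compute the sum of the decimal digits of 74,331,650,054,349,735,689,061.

99

7+4+3+3+1+6+5+0+0+5+4+3+4+9+7+3+5+6+8+9+0+6+1 = 99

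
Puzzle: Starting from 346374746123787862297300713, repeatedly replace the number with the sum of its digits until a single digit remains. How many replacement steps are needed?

2

346374746123787862297300713 → 120 → 3 (2 steps)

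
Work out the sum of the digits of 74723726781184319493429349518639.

7+4+7+2+3+7+2+6+7+8+1+1+8+4+3+1+9+4+9+3+4+2+9+3+4+9+5+1+8+6+3+9 = 159

159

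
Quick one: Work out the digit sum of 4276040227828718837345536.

4+2+7+6+0+4+0+2+2+7+8+2+8+7+1+8+8+3+7+3+4+5+5+3+6 = 112

112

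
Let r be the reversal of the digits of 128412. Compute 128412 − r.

Reverse of 128412 is 214821.
128412 − 214821 = -86409

-86409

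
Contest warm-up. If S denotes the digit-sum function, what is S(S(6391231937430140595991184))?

First digit sum: 107.
1+0+7 = 8.

8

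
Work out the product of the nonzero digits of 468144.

3072

4×6×8×1×4×4 = 3072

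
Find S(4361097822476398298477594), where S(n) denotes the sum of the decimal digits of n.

134

4+3+6+1+0+9+7+8+2+2+4+7+6+3+9+8+2+9+8+4+7+7+5+9+4 = 134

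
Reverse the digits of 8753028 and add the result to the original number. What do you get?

16956606

Reverse of 8753028 is 8203578.
8753028 + 8203578 = 16956606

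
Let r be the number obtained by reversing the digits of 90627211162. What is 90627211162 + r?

116738483771

Reverse of 90627211162 is 26111272609.
90627211162 + 26111272609 = 116738483771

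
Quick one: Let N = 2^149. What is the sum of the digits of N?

2^149 = 713623846352979940529142984724747568191373312
Sum of its 45 digits: 212.

212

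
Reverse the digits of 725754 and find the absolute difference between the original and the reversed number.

268227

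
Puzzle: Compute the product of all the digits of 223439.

2×2×3×4×3×9 = 1296

1296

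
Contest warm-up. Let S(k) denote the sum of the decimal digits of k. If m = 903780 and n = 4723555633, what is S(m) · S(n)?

S(903780) = 9+0+3+7+8+0 = 27.
S(4723555633) = 4+7+2+3+5+5+5+6+3+3 = 43.
27 · 43 = 1161.

1161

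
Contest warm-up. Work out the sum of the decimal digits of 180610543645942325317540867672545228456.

165

1+8+0+6+1+0+5+4+3+6+4+5+9+4+2+3+2+5+3+1+7+5+4+0+8+6+7+6+7+2+5+4+5+2+2+8+4+5+6 = 165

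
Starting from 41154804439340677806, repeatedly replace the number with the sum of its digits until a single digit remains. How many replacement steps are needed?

41154804439340677806 → 84 → 12 → 3 (3 steps)

3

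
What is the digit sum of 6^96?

6^96 = 504103876157462118901767181449118688686067677834070116931382690099920633856
Sum of its 75 digits: 342.

342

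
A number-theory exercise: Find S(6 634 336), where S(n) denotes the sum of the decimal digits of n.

31

6+6+3+4+3+3+6 = 31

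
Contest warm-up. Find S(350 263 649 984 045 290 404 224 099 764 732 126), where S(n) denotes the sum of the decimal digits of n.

3+5+0+2+6+3+6+4+9+9+8+4+0+4+5+2+9+0+4+0+4+2+2+4+0+9+9+7+6+4+7+3+2+1+2+6 = 151

151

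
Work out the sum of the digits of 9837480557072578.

9+8+3+7+4+8+0+5+5+7+0+7+2+5+7+8 = 85

85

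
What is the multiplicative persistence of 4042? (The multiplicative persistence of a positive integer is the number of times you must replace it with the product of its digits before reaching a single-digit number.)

4042 → 0 (1 step)

1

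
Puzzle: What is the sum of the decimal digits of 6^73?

6^73 = 638324153542299148846280854514738362441007133779155746816
Sum of its 57 digits: 252.

252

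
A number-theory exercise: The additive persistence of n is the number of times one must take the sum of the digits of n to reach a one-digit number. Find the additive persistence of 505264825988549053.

3

505264825988549053 → 88 → 16 → 7 (3 steps)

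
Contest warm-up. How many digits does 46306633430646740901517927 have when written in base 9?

46306633430646740901517927 in base 9 is 714466648021721128817424717, which has 27 digits.

27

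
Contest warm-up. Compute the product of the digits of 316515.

450

3×1×6×5×1×5 = 450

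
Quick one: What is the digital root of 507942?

5+0+7+9+4+2 = 27
2+7 = 9

9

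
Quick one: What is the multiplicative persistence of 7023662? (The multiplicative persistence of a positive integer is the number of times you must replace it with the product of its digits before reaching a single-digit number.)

7023662 → 0 (1 step)

1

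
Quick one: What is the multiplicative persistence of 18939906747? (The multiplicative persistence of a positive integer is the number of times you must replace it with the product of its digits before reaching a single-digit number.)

18939906747 → 0 (1 step)

1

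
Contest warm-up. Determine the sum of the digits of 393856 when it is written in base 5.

393856 in base 5 is 100100411.
Digit sum: 1+0+0+1+0+0+4+1+1 = 8.

8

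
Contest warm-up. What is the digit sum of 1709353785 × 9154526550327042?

108

1709353785 × 9154526550327042 = 15648324608684522230553970
Sum of its 26 digits: 108.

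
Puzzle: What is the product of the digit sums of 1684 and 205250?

S(1684) = 1+6+8+4 = 19.
S(205250) = 2+0+5+2+5+0 = 14.
19 · 14 = 266.

266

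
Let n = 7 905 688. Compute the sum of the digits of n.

43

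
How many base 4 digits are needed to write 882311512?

15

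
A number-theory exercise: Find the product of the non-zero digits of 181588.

1×8×1×5×8×8 = 2560

2560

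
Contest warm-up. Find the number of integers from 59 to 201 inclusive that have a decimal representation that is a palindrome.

14

The integers in [59, 201] that have a decimal representation that is a palindrome: 66, 77, 88, 99, 101, 111, …, 181, 191.
14 qualify.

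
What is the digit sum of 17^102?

595

17^102 = 320471918733646472337466285887902445300008961450815182552400484129598510764894975638890736639985472047292802484386766908712289
Sum of its 126 digits: 595.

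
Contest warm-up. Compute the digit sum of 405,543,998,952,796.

4+0+5+5+4+3+9+9+8+9+5+2+7+9+6 = 85

85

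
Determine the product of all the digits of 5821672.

6720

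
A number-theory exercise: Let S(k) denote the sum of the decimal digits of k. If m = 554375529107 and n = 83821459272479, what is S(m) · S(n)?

3763

S(554375529107) = 5+5+4+3+7+5+5+2+9+1+0+7 = 53.
S(83821459272479) = 8+3+8+2+1+4+5+9+2+7+2+4+7+9 = 71.
53 · 71 = 3763.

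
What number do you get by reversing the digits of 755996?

699557

Reversing 755996 gives 699557.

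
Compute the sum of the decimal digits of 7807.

7+8+0+7 = 22

22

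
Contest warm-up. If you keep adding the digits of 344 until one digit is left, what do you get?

3+4+4 = 11
1+1 = 2
(Equivalently, 344 mod 9 = 2.)

2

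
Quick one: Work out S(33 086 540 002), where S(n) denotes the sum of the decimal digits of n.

31

3+3+0+8+6+5+4+0+0+0+2 = 31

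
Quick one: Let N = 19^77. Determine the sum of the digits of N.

442

19^77 = 291089991465885207157110469823613808301508452017686087349124177032138857687247167996791522348031139
Sum of its 99 digits: 442.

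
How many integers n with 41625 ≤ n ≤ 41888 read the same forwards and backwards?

2

The integers in [41625, 41888] that read the same forwards and backwards: 41714, 41814.
2 qualify.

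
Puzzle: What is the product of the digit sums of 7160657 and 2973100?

S(7160657) = 7+1+6+0+6+5+7 = 32.
S(2973100) = 2+9+7+3+1+0+0 = 22.
32 · 22 = 704.

704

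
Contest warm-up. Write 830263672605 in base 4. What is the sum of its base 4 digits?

830263672605 in base 4 is 30011033210203330131.
Digit sum: 3+0+0+1+1+0+3+3+2+1+0+2+0+3+3+3+0+1+3+1 = 30.

30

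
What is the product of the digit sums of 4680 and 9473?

414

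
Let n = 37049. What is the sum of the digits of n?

23

3+7+0+4+9 = 23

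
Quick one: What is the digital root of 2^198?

1

The digital root of n equals n mod 9 (or 9 when 9 | n), so we need 2^198 mod 9.
2^198 ≡ 1 (mod 9), so the digital root is 1.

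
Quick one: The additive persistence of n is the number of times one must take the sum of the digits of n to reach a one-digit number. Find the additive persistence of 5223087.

2

5223087 → 27 → 9 (2 steps)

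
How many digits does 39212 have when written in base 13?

39212 in base 13 is 14B04, which has 5 digits.

5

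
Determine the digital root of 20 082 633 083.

8

2+0+0+8+2+6+3+3+0+8+3 = 35
3+5 = 8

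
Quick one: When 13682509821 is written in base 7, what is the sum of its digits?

13682509821 in base 7 is 663031262121.
Digit sum: 6+6+3+0+3+1+2+6+2+1+2+1 = 33.

33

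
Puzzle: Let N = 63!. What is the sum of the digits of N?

63! = 1982608315404440064116146708361898137544773690227268628106279599612729753600000000000000
Sum of its 88 digits: 333.

333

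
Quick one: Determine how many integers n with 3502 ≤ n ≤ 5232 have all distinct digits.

The integers in [3502, 5232] that have all distinct digits: 3502, 3504, 3506, 3507, 3508, 3509, …, 5230, 5231.
911 qualify.

911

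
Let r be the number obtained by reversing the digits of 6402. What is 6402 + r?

Reverse of 6402 is 2046.
6402 + 2046 = 8448

8448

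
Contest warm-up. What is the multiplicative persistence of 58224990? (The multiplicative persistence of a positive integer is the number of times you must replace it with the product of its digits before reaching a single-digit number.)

1

58224990 → 0 (1 step)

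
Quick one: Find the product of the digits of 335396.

3×3×5×3×9×6 = 7290

7290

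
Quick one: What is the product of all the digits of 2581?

80

2×5×8×1 = 80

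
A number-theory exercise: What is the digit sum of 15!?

15! = 1307674368000
Sum of its 13 digits: 45.

45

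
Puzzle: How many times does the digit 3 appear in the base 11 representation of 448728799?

1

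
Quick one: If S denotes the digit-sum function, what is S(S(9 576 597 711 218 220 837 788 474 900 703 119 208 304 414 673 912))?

5

First digit sum: 212.
2+1+2 = 5.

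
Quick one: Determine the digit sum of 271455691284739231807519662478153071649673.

2+7+1+4+5+5+6+9+1+2+8+4+7+3+9+2+3+1+8+0+7+5+1+9+6+6+2+4+7+8+1+5+3+0+7+1+6+4+9+6+7+3 = 194

194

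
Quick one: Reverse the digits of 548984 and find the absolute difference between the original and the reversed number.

59139

Reverse of 548984 is 489845.
|548984 − 489845| = 59139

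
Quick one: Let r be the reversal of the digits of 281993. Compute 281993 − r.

Reverse of 281993 is 399182.
281993 − 399182 = -117189

-117189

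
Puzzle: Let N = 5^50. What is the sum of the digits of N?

5^50 = 88817841970012523233890533447265625
Sum of its 35 digits: 151.

151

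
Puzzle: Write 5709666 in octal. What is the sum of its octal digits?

5709666 in base 8 is 25617542.
Digit sum: 2+5+6+1+7+5+4+2 = 32.

32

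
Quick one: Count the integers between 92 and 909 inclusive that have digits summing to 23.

The integers in [92, 909] that have digits summing to 23: 599, 689, 698, 779, 788, 797, 869, 878, 887, 896.
10 qualify.

10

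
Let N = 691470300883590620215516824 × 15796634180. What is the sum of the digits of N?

147

691470300883590620215516824 × 15796634180 = 10922903389392611792423832028363444320
Sum of its 38 digits: 147.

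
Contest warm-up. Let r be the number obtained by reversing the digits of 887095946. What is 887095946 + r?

1536686734

Reverse of 887095946 is 649590788.
887095946 + 649590788 = 1536686734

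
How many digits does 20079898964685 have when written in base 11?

13

20079898964685 in base 11 is 644192353585A, which has 13 digits.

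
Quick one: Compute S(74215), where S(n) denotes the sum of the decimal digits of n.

19

7+4+2+1+5 = 19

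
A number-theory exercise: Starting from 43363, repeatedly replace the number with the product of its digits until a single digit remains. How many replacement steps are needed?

43363 → 648 → 192 → 18 → 8 (4 steps)

4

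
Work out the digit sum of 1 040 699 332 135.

1+0+4+0+6+9+9+3+3+2+1+3+5 = 46

46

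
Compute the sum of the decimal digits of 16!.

63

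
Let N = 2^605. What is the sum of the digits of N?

2^605 = 132784498204191774672397051638117156832398279431757980799861034550100889965213060684790625566307321417222332371561625253836644834413176809852379994691646837985957817708848304757932032
Sum of its 183 digits: 851.

851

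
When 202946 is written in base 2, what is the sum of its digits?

202946 in base 2 is 110001100011000010.
Digit sum: 1+1+0+0+0+1+1+0+0+0+1+1+0+0+0+0+1+0 = 7.

7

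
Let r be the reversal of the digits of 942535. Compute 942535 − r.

407286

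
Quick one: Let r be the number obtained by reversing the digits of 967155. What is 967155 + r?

Reverse of 967155 is 551769.
967155 + 551769 = 1518924

1518924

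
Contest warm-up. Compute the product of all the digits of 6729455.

75600

6×7×2×9×4×5×5 = 75600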